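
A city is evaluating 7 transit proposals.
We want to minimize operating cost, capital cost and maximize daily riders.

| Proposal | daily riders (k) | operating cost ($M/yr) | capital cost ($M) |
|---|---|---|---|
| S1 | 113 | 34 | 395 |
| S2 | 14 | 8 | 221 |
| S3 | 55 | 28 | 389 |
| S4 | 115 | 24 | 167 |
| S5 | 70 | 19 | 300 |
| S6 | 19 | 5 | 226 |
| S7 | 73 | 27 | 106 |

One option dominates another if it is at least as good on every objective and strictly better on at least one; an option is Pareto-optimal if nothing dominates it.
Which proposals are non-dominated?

S1: dominated by S4 (daily riders 115≥113, operating cost 24≤34, capital cost 167≤395).
S2: not dominated.
S3: dominated by S4 (daily riders 115≥55, operating cost 24≤28, capital cost 167≤389).
S4: not dominated (best daily riders).
S5: not dominated.
S6: not dominated (best operating cost).
S7: not dominated (best capital cost).

S2, S4, S5, S6, S7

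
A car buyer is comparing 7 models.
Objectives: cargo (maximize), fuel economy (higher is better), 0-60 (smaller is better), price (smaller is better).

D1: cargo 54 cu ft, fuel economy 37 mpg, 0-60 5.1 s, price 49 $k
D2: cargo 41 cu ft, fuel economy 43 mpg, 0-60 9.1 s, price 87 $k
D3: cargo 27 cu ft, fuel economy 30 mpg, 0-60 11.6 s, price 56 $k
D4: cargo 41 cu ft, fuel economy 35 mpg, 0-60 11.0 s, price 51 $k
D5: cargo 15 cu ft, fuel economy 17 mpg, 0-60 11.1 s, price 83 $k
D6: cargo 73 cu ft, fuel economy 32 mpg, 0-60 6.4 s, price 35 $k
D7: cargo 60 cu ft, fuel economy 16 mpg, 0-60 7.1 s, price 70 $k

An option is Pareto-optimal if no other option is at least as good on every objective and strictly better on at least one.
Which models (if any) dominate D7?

D6: cargo 73≥60, fuel economy 32≥16, 0-60 6.4≤7.1, price 35≤70 — dominates D7.
Others (D1, D2, D3, D4, D5) are each worse than D7 on at least one objective.

D6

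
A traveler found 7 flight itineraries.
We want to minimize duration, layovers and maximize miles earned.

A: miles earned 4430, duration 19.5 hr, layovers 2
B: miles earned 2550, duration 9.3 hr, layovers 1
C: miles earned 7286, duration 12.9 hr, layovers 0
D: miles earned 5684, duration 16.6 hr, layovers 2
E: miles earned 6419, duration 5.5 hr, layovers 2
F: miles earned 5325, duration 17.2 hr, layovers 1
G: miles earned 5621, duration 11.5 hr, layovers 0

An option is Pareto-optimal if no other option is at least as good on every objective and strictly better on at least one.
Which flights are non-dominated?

B, C, E, G

A: dominated by C (miles earned 7286≥4430, duration 12.9≤19.5, layovers 0≤2).
B: not dominated.
C: not dominated (best miles earned).
D: dominated by C (miles earned 7286≥5684, duration 12.9≤16.6, layovers 0≤2).
E: not dominated (best duration).
F: dominated by C (miles earned 7286≥5325, duration 12.9≤17.2, layovers 0≤1).
G: not dominated.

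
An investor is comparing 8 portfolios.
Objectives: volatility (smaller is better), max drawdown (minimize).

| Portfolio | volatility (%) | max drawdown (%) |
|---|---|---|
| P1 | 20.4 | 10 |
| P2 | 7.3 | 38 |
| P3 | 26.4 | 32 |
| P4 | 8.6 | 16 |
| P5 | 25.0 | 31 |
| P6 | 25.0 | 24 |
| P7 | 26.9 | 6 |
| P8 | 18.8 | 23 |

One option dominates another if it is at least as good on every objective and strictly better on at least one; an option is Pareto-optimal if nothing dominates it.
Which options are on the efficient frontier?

P1: not dominated.
P2: not dominated (best volatility).
P3: dominated by P1 (volatility 20.4≤26.4, max drawdown 10≤32).
P4: not dominated.
P5: dominated by P1 (volatility 20.4≤25.0, max drawdown 10≤31).
P6: dominated by P1 (volatility 20.4≤25.0, max drawdown 10≤24).
P7: not dominated (best max drawdown).
P8: dominated by P4 (volatility 8.6≤18.8, max drawdown 16≤23).

P1, P2, P4, P7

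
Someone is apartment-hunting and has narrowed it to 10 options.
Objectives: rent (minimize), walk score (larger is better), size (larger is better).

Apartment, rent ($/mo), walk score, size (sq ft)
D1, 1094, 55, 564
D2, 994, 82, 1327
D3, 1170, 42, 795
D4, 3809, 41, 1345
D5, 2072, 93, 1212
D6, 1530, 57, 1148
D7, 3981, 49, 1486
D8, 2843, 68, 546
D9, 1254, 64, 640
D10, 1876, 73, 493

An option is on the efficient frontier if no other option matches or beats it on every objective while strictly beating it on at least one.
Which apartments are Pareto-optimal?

D2, D4, D5, D7

D1: dominated by D2 (rent 994≤1094, walk score 82≥55, size 1327≥564).
D2: not dominated (best rent).
D3: dominated by D2 (rent 994≤1170, walk score 82≥42, size 1327≥795).
D4: not dominated.
D5: not dominated (best walk score).
D6: dominated by D2 (rent 994≤1530, walk score 82≥57, size 1327≥1148).
D7: not dominated (best size).
D8: dominated by D2 (rent 994≤2843, walk score 82≥68, size 1327≥546).
D9: dominated by D2 (rent 994≤1254, walk score 82≥64, size 1327≥640).
D10: dominated by D2 (rent 994≤1876, walk score 82≥73, size 1327≥493).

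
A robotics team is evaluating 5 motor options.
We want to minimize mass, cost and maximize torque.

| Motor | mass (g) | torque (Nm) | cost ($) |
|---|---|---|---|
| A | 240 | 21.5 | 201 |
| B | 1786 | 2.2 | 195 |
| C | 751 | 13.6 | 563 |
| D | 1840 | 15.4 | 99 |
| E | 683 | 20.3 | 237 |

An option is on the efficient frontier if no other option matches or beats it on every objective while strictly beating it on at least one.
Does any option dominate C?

A vs C: mass 240≤751, torque 21.5≥13.6, cost 201≤563 — A is at least as good on every objective and strictly better on at least one, so A dominates C.

Yes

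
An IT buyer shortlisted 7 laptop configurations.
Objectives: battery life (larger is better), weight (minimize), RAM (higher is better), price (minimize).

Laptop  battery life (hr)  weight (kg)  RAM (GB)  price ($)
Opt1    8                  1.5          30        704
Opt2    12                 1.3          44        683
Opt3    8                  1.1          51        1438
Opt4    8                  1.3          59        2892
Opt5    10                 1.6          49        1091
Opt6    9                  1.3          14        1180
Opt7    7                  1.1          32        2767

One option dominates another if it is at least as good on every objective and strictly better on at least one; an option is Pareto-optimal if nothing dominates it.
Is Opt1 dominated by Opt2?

Opt2 vs Opt1: battery life 12≥8, weight 1.3≤1.5, RAM 44≥30, price 683≤704 — Opt2 is at least as good on every objective with at least one strict improvement.

Yes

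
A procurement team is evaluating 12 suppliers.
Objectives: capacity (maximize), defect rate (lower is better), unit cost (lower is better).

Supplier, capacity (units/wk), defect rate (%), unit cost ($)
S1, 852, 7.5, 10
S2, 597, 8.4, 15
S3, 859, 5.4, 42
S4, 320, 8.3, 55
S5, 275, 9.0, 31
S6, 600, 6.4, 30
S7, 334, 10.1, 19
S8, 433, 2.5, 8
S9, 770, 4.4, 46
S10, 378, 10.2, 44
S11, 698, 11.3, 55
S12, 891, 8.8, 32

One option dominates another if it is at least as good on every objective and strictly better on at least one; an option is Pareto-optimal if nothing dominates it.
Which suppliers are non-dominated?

S1, S3, S6, S8, S9, S12

S1: not dominated.
S2: dominated by S1 (capacity 852≥597, defect rate 7.5≤8.4, unit cost 10≤15).
S3: not dominated.
S4: dominated by S1 (capacity 852≥320, defect rate 7.5≤8.3, unit cost 10≤55).
S5: dominated by S1 (capacity 852≥275, defect rate 7.5≤9.0, unit cost 10≤31).
S6: not dominated.
S7: dominated by S1 (capacity 852≥334, defect rate 7.5≤10.1, unit cost 10≤19).
S8: not dominated (best defect rate).
S9: not dominated.
S10: dominated by S1 (capacity 852≥378, defect rate 7.5≤10.2, unit cost 10≤44).
S11: dominated by S1 (capacity 852≥698, defect rate 7.5≤11.3, unit cost 10≤55).
S12: not dominated (best capacity).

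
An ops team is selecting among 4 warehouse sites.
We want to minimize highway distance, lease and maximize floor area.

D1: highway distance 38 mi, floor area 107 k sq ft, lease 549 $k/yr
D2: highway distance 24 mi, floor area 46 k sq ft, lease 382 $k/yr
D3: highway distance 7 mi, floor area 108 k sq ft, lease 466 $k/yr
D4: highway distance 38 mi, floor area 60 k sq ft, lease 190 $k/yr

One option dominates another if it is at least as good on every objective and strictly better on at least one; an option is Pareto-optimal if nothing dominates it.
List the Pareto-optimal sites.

D2, D3, D4

D1: dominated by D3 (highway distance 7≤38, floor area 108≥107, lease 466≤549).
D2: not dominated.
D3: not dominated (best highway distance).
D4: not dominated (best lease).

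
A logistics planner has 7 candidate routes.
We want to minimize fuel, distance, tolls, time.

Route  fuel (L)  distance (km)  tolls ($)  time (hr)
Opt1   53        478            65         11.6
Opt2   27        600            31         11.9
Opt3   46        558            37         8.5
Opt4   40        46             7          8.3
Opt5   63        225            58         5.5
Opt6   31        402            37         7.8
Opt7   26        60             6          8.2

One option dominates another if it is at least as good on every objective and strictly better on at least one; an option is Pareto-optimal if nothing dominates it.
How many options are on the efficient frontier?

4

Opt1: dominated by Opt4 (fuel 40≤53, distance 46≤478, tolls 7≤65, time 8.3≤11.6).
Opt2: dominated by Opt7 (fuel 26≤27, distance 60≤600, tolls 6≤31, time 8.2≤11.9).
Opt3: dominated by Opt4 (fuel 40≤46, distance 46≤558, tolls 7≤37, time 8.3≤8.5).
Opt4: not dominated (best distance).
Opt5: not dominated (best time).
Opt6: not dominated.
Opt7: not dominated (best fuel).
Pareto-optimal: Opt4, Opt5, Opt6, Opt7 → 4.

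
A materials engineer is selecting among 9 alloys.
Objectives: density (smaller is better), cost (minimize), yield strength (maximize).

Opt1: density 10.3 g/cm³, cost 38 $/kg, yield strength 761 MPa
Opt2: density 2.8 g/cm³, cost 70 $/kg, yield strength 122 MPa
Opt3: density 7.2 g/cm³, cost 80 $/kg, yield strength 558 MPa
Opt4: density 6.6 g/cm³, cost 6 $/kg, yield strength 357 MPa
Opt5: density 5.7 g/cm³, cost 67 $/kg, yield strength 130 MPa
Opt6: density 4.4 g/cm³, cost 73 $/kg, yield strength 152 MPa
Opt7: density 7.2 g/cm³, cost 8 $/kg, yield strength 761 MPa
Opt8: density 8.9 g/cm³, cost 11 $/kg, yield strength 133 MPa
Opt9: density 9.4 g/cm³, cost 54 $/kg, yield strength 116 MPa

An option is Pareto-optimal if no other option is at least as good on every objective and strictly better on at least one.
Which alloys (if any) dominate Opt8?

Opt4, Opt7

Opt4: density 6.6≤8.9, cost 6≤11, yield strength 357≥133 — dominates Opt8.
Opt7: density 7.2≤8.9, cost 8≤11, yield strength 761≥133 — dominates Opt8.
Others (Opt1, Opt2, Opt3, Opt5, Opt6, Opt9) are each worse than Opt8 on at least one objective.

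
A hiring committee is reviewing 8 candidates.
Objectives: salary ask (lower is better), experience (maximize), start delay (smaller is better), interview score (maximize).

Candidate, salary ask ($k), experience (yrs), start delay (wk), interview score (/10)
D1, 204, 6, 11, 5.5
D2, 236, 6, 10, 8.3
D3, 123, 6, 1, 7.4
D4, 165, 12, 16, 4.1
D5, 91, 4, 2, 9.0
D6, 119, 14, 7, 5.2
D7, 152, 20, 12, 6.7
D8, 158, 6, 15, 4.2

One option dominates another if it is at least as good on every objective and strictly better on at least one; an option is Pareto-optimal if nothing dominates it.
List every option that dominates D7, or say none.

D1: worse on salary ask (204 vs 152).
D2: worse on salary ask (236 vs 152).
D3: worse on experience (6 vs 20).
D4: worse on salary ask (165 vs 152).
D5: worse on experience (4 vs 20).
D6: worse on experience (14 vs 20).
D8: worse on salary ask (158 vs 152).
No option dominates D7.

none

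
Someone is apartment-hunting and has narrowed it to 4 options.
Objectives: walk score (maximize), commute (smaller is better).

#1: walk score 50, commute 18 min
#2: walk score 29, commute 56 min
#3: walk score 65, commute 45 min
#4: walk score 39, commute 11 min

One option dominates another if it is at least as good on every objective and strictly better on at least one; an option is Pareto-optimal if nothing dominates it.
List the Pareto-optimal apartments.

#1: not dominated.
#2: dominated by #1 (walk score 50≥29, commute 18≤56).
#3: not dominated (best walk score).
#4: not dominated (best commute).

#1, #3, #4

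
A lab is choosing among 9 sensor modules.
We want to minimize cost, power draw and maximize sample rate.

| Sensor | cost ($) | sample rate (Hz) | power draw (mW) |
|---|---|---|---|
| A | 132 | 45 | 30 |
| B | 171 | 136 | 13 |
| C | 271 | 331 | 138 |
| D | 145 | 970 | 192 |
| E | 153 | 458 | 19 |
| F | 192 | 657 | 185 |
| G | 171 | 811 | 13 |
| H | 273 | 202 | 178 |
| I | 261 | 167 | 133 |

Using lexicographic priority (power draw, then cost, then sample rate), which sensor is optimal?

First minimize power draw: best is 13, kept {B, G}.
Then minimize cost: best is 171, kept {B, G}.
Then maximize sample rate: best is 811, kept {G}.

G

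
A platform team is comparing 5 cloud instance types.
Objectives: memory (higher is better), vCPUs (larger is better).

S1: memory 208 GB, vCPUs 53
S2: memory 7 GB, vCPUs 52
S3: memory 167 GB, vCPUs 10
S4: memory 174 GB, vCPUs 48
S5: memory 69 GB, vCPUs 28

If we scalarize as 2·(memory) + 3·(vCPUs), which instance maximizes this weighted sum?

S1: 2·208 + 3·53 = 575
S2: 2·7 + 3·52 = 170
S3: 2·167 + 3·10 = 364
S4: 2·174 + 3·48 = 492
S5: 2·69 + 3·28 = 222
Highest: S1 at 575.

S1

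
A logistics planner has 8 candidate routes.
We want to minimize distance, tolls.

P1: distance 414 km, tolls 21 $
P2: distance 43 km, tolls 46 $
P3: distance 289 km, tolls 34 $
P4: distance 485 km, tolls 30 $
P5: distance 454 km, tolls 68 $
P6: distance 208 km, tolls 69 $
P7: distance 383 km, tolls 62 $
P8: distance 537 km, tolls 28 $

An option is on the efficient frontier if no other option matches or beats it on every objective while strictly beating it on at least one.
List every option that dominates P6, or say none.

P2: distance 43≤208, tolls 46≤69 — dominates P6.
Others (P1, P3, P4, P5, P7, P8) are each worse than P6 on at least one objective.

P2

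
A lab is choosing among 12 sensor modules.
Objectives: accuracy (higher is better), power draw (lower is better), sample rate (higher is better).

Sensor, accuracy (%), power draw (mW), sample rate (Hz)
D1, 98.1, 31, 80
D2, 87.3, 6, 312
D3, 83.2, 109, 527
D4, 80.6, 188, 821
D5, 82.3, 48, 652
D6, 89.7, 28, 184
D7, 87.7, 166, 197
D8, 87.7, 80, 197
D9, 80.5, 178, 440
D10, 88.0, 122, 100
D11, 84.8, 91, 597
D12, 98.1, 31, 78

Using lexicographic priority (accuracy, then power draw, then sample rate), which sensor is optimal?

First maximize accuracy: best is 98.1, kept {D1, D12}.
Then minimize power draw: best is 31, kept {D1, D12}.
Then maximize sample rate: best is 80, kept {D1}.

D1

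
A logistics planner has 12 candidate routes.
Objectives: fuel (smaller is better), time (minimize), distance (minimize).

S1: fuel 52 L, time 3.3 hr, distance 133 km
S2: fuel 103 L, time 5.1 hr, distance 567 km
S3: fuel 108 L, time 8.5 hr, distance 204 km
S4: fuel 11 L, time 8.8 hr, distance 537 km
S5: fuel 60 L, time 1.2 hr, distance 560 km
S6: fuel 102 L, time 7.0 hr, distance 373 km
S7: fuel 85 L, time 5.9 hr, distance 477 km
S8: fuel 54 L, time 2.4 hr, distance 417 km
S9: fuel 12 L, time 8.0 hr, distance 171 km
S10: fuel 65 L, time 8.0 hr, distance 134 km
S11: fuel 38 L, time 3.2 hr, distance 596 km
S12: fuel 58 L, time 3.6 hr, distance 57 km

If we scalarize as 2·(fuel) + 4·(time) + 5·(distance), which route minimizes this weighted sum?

S12

S1: 2·52 + 4·3.3 + 5·133 = 782.2
S2: 2·103 + 4·5.1 + 5·567 = 3061.4
S3: 2·108 + 4·8.5 + 5·204 = 1270.0
S4: 2·11 + 4·8.8 + 5·537 = 2742.2
S5: 2·60 + 4·1.2 + 5·560 = 2924.8
S6: 2·102 + 4·7.0 + 5·373 = 2097.0
S7: 2·85 + 4·5.9 + 5·477 = 2578.6
S8: 2·54 + 4·2.4 + 5·417 = 2202.6
S9: 2·12 + 4·8.0 + 5·171 = 911.0
S10: 2·65 + 4·8.0 + 5·134 = 832.0
S11: 2·38 + 4·3.2 + 5·596 = 3068.8
S12: 2·58 + 4·3.6 + 5·57 = 415.4
Lowest: S12 at 415.4.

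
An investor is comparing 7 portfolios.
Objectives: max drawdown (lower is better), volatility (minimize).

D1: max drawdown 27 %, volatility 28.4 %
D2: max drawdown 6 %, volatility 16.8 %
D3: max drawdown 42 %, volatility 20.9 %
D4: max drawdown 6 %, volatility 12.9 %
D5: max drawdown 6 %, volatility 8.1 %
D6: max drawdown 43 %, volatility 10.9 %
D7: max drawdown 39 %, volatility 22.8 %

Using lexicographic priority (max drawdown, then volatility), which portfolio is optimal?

First minimize max drawdown: best is 6, kept {D2, D4, D5}.
Then minimize volatility: best is 8.1, kept {D5}.

D5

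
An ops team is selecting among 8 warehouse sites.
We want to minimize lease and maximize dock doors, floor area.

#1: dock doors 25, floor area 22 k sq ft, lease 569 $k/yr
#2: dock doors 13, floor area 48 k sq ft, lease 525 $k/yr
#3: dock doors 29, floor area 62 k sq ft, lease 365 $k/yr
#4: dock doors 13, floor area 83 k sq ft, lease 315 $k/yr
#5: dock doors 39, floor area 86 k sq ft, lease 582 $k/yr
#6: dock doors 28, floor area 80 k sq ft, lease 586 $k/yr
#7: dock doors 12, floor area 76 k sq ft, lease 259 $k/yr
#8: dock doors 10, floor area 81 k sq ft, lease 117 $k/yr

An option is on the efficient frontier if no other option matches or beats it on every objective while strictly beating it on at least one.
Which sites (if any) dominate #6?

#5

#5: dock doors 39≥28, floor area 86≥80, lease 582≤586 — dominates #6.
Others (#1, #2, #3, #4, #7, #8) are each worse than #6 on at least one objective.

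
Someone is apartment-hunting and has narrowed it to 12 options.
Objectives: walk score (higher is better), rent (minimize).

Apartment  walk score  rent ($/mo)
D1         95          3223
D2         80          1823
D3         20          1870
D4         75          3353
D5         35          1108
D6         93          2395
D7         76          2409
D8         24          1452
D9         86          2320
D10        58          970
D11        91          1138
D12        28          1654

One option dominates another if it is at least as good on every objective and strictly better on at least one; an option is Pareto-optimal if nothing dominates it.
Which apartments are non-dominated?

D1: not dominated (best walk score).
D2: dominated by D11 (walk score 91≥80, rent 1138≤1823).
D3: dominated by D2 (walk score 80≥20, rent 1823≤1870).
D4: dominated by D1 (walk score 95≥75, rent 3223≤3353).
D5: dominated by D10 (walk score 58≥35, rent 970≤1108).
D6: not dominated.
D7: dominated by D2 (walk score 80≥76, rent 1823≤2409).
D8: dominated by D5 (walk score 35≥24, rent 1108≤1452).
D9: dominated by D11 (walk score 91≥86, rent 1138≤2320).
D10: not dominated (best rent).
D11: not dominated.
D12: dominated by D5 (walk score 35≥28, rent 1108≤1654).

D1, D6, D10, D11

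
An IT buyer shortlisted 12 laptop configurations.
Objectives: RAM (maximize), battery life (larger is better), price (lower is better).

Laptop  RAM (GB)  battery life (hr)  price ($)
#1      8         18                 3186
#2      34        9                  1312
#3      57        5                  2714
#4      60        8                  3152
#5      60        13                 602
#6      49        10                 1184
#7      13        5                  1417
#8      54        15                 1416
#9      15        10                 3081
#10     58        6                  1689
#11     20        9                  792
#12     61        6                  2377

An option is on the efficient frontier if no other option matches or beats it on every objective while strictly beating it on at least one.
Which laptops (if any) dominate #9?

#5, #6, #8

#5: RAM 60≥15, battery life 13≥10, price 602≤3081 — dominates #9.
#6: RAM 49≥15, battery life 10≥10, price 1184≤3081 — dominates #9.
#8: RAM 54≥15, battery life 15≥10, price 1416≤3081 — dominates #9.
Others (#1, #2, #3, #4, #7, #10, #11, #12) are each worse than #9 on at least one objective.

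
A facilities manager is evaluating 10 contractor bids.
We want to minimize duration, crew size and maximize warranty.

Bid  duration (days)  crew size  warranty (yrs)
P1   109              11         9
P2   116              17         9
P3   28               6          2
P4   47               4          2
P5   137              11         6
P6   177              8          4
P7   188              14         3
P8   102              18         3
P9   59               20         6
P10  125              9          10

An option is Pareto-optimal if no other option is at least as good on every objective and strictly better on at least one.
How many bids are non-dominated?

7

P1: not dominated.
P2: dominated by P1 (duration 109≤116, crew size 11≤17, warranty 9≥9).
P3: not dominated (best duration).
P4: not dominated (best crew size).
P5: dominated by P1 (duration 109≤137, crew size 11≤11, warranty 9≥6).
P6: not dominated.
P7: dominated by P1 (duration 109≤188, crew size 11≤14, warranty 9≥3).
P8: not dominated.
P9: not dominated.
P10: not dominated (best warranty).
Pareto-optimal: P1, P3, P4, P6, P8, P9, P10 → 7.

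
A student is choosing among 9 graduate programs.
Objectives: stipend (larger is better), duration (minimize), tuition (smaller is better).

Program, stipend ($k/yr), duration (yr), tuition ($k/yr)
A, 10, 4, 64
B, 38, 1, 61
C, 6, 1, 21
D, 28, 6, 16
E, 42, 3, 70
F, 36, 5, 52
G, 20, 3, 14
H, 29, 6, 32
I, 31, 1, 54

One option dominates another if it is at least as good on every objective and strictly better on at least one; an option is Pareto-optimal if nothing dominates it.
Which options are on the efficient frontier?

B, C, D, E, F, G, H, I

A: dominated by B (stipend 38≥10, duration 1≤4, tuition 61≤64).
B: not dominated.
C: not dominated.
D: not dominated.
E: not dominated (best stipend).
F: not dominated.
G: not dominated (best tuition).
H: not dominated.
I: not dominated.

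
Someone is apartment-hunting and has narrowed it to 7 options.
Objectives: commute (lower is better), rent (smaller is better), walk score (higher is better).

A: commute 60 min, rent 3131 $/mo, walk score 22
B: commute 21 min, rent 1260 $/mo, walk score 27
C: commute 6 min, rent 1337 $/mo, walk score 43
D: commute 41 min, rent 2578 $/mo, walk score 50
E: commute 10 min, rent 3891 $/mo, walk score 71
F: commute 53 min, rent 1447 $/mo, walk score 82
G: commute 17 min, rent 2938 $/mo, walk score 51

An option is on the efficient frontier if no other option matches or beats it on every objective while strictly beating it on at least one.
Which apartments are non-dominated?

A: dominated by B (commute 21≤60, rent 1260≤3131, walk score 27≥22).
B: not dominated (best rent).
C: not dominated (best commute).
D: not dominated.
E: not dominated.
F: not dominated (best walk score).
G: not dominated.

B, C, D, E, F, G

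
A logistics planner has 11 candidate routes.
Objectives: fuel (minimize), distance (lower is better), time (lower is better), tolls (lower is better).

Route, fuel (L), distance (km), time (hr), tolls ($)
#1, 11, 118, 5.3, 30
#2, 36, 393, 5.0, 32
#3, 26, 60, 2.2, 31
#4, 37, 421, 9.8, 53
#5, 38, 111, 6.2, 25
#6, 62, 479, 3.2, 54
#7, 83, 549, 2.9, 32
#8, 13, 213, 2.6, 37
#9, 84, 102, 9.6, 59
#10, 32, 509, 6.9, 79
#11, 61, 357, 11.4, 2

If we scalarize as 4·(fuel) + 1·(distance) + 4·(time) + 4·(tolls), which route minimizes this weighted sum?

#1: 4·11 + 1·118 + 4·5.3 + 4·30 = 303.2
#2: 4·36 + 1·393 + 4·5.0 + 4·32 = 685.0
#3: 4·26 + 1·60 + 4·2.2 + 4·31 = 296.8
#4: 4·37 + 1·421 + 4·9.8 + 4·53 = 820.2
#5: 4·38 + 1·111 + 4·6.2 + 4·25 = 387.8
#6: 4·62 + 1·479 + 4·3.2 + 4·54 = 955.8
#7: 4·83 + 1·549 + 4·2.9 + 4·32 = 1020.6
#8: 4·13 + 1·213 + 4·2.6 + 4·37 = 423.4
#9: 4·84 + 1·102 + 4·9.6 + 4·59 = 712.4
#10: 4·32 + 1·509 + 4·6.9 + 4·79 = 980.6
#11: 4·61 + 1·357 + 4·11.4 + 4·2 = 654.6
Lowest: #3 at 296.8.

#3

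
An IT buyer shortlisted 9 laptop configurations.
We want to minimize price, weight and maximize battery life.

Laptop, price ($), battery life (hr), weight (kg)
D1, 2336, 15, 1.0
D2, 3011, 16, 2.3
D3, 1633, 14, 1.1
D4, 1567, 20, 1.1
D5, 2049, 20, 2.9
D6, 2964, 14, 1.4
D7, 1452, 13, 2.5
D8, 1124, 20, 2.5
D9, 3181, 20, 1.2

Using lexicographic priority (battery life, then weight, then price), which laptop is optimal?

First maximize battery life: best is 20, kept {D4, D5, D8, D9}.
Then minimize weight: best is 1.1, kept {D4}.

D4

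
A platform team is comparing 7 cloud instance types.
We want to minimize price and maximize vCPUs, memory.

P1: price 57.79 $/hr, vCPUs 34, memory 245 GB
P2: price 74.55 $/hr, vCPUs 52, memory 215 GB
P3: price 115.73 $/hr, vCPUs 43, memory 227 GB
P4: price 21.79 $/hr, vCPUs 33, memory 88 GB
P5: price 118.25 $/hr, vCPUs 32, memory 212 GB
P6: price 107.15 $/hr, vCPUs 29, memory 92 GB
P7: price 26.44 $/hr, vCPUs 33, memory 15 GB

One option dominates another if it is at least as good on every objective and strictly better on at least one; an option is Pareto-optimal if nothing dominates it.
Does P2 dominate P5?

P2 vs P5: price 74.55≤118.25, vCPUs 52≥32, memory 215≥212 — P2 is at least as good on every objective with at least one strict improvement.

Yes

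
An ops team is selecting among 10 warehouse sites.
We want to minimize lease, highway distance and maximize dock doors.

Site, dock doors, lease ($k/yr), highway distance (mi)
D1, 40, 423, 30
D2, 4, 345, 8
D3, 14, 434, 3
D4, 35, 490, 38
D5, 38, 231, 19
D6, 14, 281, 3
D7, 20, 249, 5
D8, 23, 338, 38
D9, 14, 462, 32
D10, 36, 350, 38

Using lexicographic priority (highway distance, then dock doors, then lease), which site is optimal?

D6

First minimize highway distance: best is 3, kept {D3, D6}.
Then maximize dock doors: best is 14, kept {D3, D6}.
Then minimize lease: best is 281, kept {D6}.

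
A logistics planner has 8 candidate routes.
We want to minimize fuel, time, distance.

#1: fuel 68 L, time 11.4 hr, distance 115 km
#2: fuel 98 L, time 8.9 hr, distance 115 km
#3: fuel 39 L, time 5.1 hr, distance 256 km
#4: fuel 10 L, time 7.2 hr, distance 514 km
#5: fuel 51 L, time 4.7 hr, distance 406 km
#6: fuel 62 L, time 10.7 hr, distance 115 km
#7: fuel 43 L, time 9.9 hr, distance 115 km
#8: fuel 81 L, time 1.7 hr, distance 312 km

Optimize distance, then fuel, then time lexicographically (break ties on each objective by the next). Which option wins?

#7

First minimize distance: best is 115, kept {#1, #2, #6, #7}.
Then minimize fuel: best is 43, kept {#7}.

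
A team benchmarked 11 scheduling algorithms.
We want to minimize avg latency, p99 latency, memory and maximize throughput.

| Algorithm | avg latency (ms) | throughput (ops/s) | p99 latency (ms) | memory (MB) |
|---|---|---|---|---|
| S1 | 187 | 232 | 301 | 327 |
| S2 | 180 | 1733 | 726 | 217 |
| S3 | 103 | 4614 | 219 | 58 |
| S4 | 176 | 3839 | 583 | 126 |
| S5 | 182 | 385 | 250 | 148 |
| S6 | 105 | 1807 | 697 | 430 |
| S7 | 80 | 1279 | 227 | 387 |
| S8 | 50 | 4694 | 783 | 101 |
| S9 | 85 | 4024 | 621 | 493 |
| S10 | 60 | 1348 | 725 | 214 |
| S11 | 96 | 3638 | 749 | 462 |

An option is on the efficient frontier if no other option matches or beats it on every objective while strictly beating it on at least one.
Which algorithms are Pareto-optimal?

S3, S7, S8, S9, S10, S11

S1: dominated by S3 (avg latency 103≤187, throughput 4614≥232, p99 latency 219≤301, memory 58≤327).
S2: dominated by S3 (avg latency 103≤180, throughput 4614≥1733, p99 latency 219≤726, memory 58≤217).
S3: not dominated (best p99 latency).
S4: dominated by S3 (avg latency 103≤176, throughput 4614≥3839, p99 latency 219≤583, memory 58≤126).
S5: dominated by S3 (avg latency 103≤182, throughput 4614≥385, p99 latency 219≤250, memory 58≤148).
S6: dominated by S3 (avg latency 103≤105, throughput 4614≥1807, p99 latency 219≤697, memory 58≤430).
S7: not dominated.
S8: not dominated (best avg latency).
S9: not dominated.
S10: not dominated.
S11: not dominated.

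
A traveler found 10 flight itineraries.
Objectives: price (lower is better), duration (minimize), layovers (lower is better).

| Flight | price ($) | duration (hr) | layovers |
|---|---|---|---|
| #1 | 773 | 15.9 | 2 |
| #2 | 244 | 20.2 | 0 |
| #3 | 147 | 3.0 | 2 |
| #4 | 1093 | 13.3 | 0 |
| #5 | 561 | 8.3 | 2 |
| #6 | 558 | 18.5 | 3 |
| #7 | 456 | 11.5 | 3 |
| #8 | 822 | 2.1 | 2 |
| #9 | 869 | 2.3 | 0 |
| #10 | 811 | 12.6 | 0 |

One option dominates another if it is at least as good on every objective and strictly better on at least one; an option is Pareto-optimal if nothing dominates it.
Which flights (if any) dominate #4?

#9: price 869≤1093, duration 2.3≤13.3, layovers 0≤0 — dominates #4.
#10: price 811≤1093, duration 12.6≤13.3, layovers 0≤0 — dominates #4.
Others (#1, #2, #3, #5, #6, #7, #8) are each worse than #4 on at least one objective.

#9, #10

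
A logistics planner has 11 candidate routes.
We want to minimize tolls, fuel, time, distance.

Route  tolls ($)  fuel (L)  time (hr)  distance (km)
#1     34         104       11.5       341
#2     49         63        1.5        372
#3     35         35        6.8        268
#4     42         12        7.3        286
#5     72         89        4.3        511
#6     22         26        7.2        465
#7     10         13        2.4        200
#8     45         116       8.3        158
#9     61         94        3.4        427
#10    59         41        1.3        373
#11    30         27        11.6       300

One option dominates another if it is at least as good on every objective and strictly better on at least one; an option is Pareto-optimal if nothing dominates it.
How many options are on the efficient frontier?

5

#1: dominated by #7 (tolls 10≤34, fuel 13≤104, time 2.4≤11.5, distance 200≤341).
#2: not dominated.
#3: dominated by #7 (tolls 10≤35, fuel 13≤35, time 2.4≤6.8, distance 200≤268).
#4: not dominated (best fuel).
#5: dominated by #2 (tolls 49≤72, fuel 63≤89, time 1.5≤4.3, distance 372≤511).
#6: dominated by #7 (tolls 10≤22, fuel 13≤26, time 2.4≤7.2, distance 200≤465).
#7: not dominated (best tolls).
#8: not dominated (best distance).
#9: dominated by #2 (tolls 49≤61, fuel 63≤94, time 1.5≤3.4, distance 372≤427).
#10: not dominated (best time).
#11: dominated by #7 (tolls 10≤30, fuel 13≤27, time 2.4≤11.6, distance 200≤300).
Pareto-optimal: #2, #4, #7, #8, #10 → 5.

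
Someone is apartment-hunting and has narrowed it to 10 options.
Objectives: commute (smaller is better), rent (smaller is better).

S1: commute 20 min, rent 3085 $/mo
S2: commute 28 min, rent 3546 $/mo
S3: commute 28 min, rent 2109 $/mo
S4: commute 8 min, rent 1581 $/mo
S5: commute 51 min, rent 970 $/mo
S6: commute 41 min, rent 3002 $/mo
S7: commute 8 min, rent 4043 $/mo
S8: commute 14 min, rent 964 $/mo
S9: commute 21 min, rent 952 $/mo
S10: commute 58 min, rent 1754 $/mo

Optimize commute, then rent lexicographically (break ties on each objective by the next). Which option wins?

S4

First minimize commute: best is 8, kept {S4, S7}.
Then minimize rent: best is 1581, kept {S4}.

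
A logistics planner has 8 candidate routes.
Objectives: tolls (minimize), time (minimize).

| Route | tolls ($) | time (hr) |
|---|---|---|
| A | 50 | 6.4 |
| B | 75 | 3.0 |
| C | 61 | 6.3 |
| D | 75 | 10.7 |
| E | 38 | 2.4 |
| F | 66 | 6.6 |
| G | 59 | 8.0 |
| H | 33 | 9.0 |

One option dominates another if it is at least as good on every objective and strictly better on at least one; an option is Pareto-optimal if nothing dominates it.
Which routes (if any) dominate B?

E: tolls 38≤75, time 2.4≤3.0 — dominates B.
Others (A, C, D, F, G, H) are each worse than B on at least one objective.

E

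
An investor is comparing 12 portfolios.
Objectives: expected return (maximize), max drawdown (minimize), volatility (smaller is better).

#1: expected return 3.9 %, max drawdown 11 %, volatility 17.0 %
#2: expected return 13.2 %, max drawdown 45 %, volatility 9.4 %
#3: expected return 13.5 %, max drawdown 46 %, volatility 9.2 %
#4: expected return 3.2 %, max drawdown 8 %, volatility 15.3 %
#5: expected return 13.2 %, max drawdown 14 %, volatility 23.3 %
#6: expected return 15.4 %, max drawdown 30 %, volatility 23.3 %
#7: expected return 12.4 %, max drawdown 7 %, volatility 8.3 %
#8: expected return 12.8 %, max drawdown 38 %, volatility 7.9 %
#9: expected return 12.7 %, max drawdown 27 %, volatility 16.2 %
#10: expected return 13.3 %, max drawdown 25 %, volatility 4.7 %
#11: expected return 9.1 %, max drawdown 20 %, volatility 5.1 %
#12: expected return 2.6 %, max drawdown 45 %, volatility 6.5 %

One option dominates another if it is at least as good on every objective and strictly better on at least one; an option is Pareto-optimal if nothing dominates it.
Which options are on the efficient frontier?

#3, #5, #6, #7, #10, #11

#1: dominated by #7 (expected return 12.4≥3.9, max drawdown 7≤11, volatility 8.3≤17.0).
#2: dominated by #10 (expected return 13.3≥13.2, max drawdown 25≤45, volatility 4.7≤9.4).
#3: not dominated.
#4: dominated by #7 (expected return 12.4≥3.2, max drawdown 7≤8, volatility 8.3≤15.3).
#5: not dominated.
#6: not dominated (best expected return).
#7: not dominated (best max drawdown).
#8: dominated by #10 (expected return 13.3≥12.8, max drawdown 25≤38, volatility 4.7≤7.9).
#9: dominated by #10 (expected return 13.3≥12.7, max drawdown 25≤27, volatility 4.7≤16.2).
#10: not dominated (best volatility).
#11: not dominated.
#12: dominated by #10 (expected return 13.3≥2.6, max drawdown 25≤45, volatility 4.7≤6.5).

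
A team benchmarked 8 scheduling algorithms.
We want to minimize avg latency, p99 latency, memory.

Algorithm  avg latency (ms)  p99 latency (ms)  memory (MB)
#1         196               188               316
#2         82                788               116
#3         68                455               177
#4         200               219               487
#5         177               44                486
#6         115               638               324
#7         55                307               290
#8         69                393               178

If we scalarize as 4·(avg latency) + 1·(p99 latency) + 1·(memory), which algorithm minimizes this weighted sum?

#1: 4·196 + 1·188 + 1·316 = 1288
#2: 4·82 + 1·788 + 1·116 = 1232
#3: 4·68 + 1·455 + 1·177 = 904
#4: 4·200 + 1·219 + 1·487 = 1506
#5: 4·177 + 1·44 + 1·486 = 1238
#6: 4·115 + 1·638 + 1·324 = 1422
#7: 4·55 + 1·307 + 1·290 = 817
#8: 4·69 + 1·393 + 1·178 = 847
Lowest: #7 at 817.

#7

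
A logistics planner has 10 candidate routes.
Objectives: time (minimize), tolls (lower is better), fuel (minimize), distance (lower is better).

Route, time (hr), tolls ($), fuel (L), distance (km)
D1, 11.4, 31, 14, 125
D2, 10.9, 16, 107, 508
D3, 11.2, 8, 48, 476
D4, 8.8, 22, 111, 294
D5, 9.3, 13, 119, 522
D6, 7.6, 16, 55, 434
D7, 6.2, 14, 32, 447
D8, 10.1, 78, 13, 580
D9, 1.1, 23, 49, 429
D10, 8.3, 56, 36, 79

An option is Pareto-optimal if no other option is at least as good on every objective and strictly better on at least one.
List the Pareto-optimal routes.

D1: not dominated.
D2: dominated by D6 (time 7.6≤10.9, tolls 16≤16, fuel 55≤107, distance 434≤508).
D3: not dominated (best tolls).
D4: not dominated.
D5: not dominated.
D6: not dominated.
D7: not dominated.
D8: not dominated (best fuel).
D9: not dominated (best time).
D10: not dominated (best distance).

D1, D3, D4, D5, D6, D7, D8, D9, D10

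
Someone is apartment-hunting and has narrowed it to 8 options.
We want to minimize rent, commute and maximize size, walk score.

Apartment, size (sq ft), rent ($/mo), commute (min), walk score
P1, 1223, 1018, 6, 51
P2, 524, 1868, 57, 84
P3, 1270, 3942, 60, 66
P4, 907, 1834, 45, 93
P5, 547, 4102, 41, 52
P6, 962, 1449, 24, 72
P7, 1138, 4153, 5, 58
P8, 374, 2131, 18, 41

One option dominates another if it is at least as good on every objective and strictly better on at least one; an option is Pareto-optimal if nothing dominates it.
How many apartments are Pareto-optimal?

5

P1: not dominated (best rent).
P2: dominated by P4 (size 907≥524, rent 1834≤1868, commute 45≤57, walk score 93≥84).
P3: not dominated (best size).
P4: not dominated (best walk score).
P5: dominated by P6 (size 962≥547, rent 1449≤4102, commute 24≤41, walk score 72≥52).
P6: not dominated.
P7: not dominated (best commute).
P8: dominated by P1 (size 1223≥374, rent 1018≤2131, commute 6≤18, walk score 51≥41).
Pareto-optimal: P1, P3, P4, P6, P7 → 5.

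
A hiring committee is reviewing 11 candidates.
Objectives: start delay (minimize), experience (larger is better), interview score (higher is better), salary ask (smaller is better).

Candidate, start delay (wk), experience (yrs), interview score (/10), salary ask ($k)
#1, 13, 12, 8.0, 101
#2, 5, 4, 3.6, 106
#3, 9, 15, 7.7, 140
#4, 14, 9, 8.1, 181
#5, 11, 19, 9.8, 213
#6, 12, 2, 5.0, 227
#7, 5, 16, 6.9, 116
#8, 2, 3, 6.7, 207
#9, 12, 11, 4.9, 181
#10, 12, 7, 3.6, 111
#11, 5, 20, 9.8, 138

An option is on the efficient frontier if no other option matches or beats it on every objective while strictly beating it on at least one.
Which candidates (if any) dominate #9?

#3, #7, #11

#3: start delay 9≤12, experience 15≥11, interview score 7.7≥4.9, salary ask 140≤181 — dominates #9.
#7: start delay 5≤12, experience 16≥11, interview score 6.9≥4.9, salary ask 116≤181 — dominates #9.
#11: start delay 5≤12, experience 20≥11, interview score 9.8≥4.9, salary ask 138≤181 — dominates #9.
Others (#1, #2, #4, #5, #6, #8, #10) are each worse than #9 on at least one objective.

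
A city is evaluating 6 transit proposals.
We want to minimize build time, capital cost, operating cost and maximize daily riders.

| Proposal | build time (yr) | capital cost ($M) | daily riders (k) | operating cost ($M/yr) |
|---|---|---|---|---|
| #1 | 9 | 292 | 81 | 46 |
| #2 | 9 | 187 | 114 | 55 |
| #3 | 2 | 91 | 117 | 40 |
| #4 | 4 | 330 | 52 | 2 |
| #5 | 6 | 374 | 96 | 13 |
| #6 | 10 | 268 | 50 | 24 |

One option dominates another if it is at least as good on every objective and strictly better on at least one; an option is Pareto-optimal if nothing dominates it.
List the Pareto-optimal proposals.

#3, #4, #5, #6

#1: dominated by #3 (build time 2≤9, capital cost 91≤292, daily riders 117≥81, operating cost 40≤46).
#2: dominated by #3 (build time 2≤9, capital cost 91≤187, daily riders 117≥114, operating cost 40≤55).
#3: not dominated (best build time).
#4: not dominated (best operating cost).
#5: not dominated.
#6: not dominated.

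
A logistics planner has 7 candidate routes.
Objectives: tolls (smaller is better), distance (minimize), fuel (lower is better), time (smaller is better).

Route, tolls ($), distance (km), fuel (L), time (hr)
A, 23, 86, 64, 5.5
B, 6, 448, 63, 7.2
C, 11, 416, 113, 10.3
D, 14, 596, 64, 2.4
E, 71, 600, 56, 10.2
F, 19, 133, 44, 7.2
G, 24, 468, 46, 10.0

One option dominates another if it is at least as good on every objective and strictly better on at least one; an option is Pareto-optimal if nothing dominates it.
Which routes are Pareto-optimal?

A: not dominated (best distance).
B: not dominated (best tolls).
C: not dominated.
D: not dominated (best time).
E: dominated by F (tolls 19≤71, distance 133≤600, fuel 44≤56, time 7.2≤10.2).
F: not dominated (best fuel).
G: dominated by F (tolls 19≤24, distance 133≤468, fuel 44≤46, time 7.2≤10.0).

A, B, C, D, F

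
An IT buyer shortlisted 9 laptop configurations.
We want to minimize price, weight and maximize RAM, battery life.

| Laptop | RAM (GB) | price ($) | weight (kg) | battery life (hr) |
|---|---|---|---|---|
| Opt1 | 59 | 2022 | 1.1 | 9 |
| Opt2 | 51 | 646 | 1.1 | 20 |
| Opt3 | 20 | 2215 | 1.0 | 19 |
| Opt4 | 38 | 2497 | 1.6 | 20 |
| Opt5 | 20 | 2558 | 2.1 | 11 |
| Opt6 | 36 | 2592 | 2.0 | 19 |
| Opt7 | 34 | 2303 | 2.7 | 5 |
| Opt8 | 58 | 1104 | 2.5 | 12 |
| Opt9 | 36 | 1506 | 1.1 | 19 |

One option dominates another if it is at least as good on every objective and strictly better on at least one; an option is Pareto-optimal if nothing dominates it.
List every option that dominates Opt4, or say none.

Opt2: RAM 51≥38, price 646≤2497, weight 1.1≤1.6, battery life 20≥20 — dominates Opt4.
Others (Opt1, Opt3, Opt5, Opt6, Opt7, Opt8, Opt9) are each worse than Opt4 on at least one objective.

Opt2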